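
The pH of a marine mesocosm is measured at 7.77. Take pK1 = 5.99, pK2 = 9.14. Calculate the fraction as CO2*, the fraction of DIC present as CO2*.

α₀ = 0.0157

α₀ = 1 / (1 + K1/[H⁺] + K1K2/[H⁺]²) = 1 / (1 + 10^+1.78 + 10^+0.41)
   = 1 / (1 + 60.256 + 2.5704) = 1/63.826 = 0.01567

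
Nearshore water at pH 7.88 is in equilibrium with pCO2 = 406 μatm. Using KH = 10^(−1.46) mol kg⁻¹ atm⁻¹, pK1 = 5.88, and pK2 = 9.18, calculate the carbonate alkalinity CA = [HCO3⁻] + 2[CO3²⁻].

[CO2*] = KH · pCO2 = 10^(−1.46) × 406×10^-6 = 1.408×10^-5 mol/kg
α₀ = 1/(1 + K1/[H⁺] + K1K2/[H⁺]²) = 1/(1 + 10^+2.00 + 10^+0.70) = 0.009433
DIC = [CO2*]/α₀ = 1.408×10^-5 / 0.009433 = 1.492 mmol/kg
CA = (α₁ + 2α₂)·DIC = (0.9433 + 2×0.04728) × 1.492 = 1.55 mmol/kg

CA = 1.55 mmol/kg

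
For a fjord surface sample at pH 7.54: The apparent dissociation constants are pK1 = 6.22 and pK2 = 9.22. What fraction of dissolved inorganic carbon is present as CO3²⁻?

α₂ = 1 / (1 + [H⁺]/K2 + [H⁺]²/(K1K2)) = 1 / (1 + 10^+1.68 + 10^+0.36)
   = 1 / (1 + 47.863 + 2.2909) = 1/51.154 = 0.01955

α₂ = 0.0195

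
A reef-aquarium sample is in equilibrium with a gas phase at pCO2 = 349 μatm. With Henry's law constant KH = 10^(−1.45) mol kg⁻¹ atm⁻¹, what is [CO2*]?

KH = 10^(−1.45) = 3.548×10^-2 mol kg⁻¹ atm⁻¹
[CO2*] = KH · pCO2 = 3.548×10^-2 × 349×10^-6 atm = 1.24×10^-5 mol/kg

[CO2*] = 12.4 μmol/kg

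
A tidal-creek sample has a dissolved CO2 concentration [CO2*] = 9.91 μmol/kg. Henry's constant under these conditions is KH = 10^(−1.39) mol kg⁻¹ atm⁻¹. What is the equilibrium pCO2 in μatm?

pCO2 = 243 μatm

KH = 10^(−1.39) = 4.074×10^-2 mol kg⁻¹ atm⁻¹
pCO2 = [CO2*]/KH = 9.91×10^-6 / 4.074×10^-2 = 2.43×10^-4 atm = 243 μatm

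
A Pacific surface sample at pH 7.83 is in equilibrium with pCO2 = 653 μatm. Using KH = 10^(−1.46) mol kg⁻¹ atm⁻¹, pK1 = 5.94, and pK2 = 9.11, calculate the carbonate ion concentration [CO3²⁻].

[CO2*] = KH · pCO2 = 10^(−1.46) × 653×10^-6 = 2.264×10^-5 mol/kg
α₀ = 1/(1 + K1/[H⁺] + K1K2/[H⁺]²) = 1/(1 + 10^+1.89 + 10^+0.61) = 0.01209
DIC = [CO2*]/α₀ = 2.264×10^-5 / 0.01209 = 1.872 mmol/kg
[CO3²⁻] = α₂·DIC; α₂ = 0.04926, so [CO3²⁻] = 0.04926 × 1.872 = 0.0922 mmol/kg

[CO3²⁻] = 0.0922 mmol/kg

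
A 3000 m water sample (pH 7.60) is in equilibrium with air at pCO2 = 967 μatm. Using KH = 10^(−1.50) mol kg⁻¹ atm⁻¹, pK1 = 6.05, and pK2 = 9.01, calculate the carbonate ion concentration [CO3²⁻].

[CO2*] = KH · pCO2 = 10^(−1.50) × 967×10^-6 = 3.058×10^-5 mol/kg
α₀ = 1/(1 + K1/[H⁺] + K1K2/[H⁺]²) = 1/(1 + 10^+1.55 + 10^+0.14) = 0.02641
DIC = [CO2*]/α₀ = 3.058×10^-5 / 0.02641 = 1.158 mmol/kg
[CO3²⁻] = α₂·DIC; α₂ = 0.03646, so [CO3²⁻] = 0.03646 × 1.158 = 0.0422 mmol/kg

[CO3²⁻] = 0.0422 mmol/kg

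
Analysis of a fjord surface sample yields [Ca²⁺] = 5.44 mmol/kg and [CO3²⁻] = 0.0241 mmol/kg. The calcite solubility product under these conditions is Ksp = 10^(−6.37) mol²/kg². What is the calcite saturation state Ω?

Ω = 0.307

Ksp = 10^(−6.37) = 4.266×10^-7
Ω = [Ca²⁺][CO3²⁻]/Ksp = (5.44×10^-3)(0.0241×10^-3) / 4.266×10^-7 = 0.307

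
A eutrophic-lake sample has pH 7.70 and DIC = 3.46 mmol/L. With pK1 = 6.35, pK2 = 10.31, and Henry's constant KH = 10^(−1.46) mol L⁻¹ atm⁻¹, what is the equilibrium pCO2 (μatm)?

pCO2 = 4260 μatm

α₀ = 1 / (1 + K1/[H⁺] + K1K2/[H⁺]²) = 1 / (1 + 10^+1.35 + 10^-1.26)
   = 1 / (1 + 22.387 + 0.054954) = 1/23.442 = 0.04266
[CO2*] = α₀ × DIC = 0.04266 × 3.46 = 0.1476 mmol/L
pCO2 = [CO2*]/KH = 1.476×10^-4 / 3.467×10^-2 = 4260 μatm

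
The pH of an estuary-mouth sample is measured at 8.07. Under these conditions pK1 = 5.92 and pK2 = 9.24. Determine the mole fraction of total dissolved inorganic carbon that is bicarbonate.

α₁ = 1 / (1 + [H⁺]/K1 + K2/[H⁺]) = 1 / (1 + 10^-2.15 + 10^-1.17)
   = 1 / (1 + 0.0070795 + 0.067608) = 1/1.0747 = 0.9305

α₁ = 0.931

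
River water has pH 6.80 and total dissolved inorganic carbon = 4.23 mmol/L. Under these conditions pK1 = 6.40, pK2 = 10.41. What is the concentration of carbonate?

[CO3²⁻] = 0.743 μmol/L

α₂ = 1 / (1 + [H⁺]/K2 + [H⁺]²/(K1K2)) = 1 / (1 + 10^+3.61 + 10^+3.21)
   = 1 / (1 + 4073.8 + 1621.8) = 1/5696.6 = 0.0001755
[CO3²⁻] = α₂ × DIC = 0.0001755 × 4.23 = 0.000743 mmol/L = 0.743 μmol/L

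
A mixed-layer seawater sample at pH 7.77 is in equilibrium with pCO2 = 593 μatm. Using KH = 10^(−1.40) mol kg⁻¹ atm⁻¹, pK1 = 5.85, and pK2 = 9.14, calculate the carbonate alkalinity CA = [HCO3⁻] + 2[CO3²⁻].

[CO2*] = KH · pCO2 = 10^(−1.40) × 593×10^-6 = 2.361×10^-5 mol/kg
α₀ = 1/(1 + K1/[H⁺] + K1K2/[H⁺]²) = 1/(1 + 10^+1.92 + 10^+0.55) = 0.01140
DIC = [CO2*]/α₀ = 2.361×10^-5 / 0.01140 = 2.071 mmol/kg
CA = (α₁ + 2α₂)·DIC = (0.9482 + 2×0.04045) × 2.071 = 2.13 mmol/kg

CA = 2.13 mmol/kg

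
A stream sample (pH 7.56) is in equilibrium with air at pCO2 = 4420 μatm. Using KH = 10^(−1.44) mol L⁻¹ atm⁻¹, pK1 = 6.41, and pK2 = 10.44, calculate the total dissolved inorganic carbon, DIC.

[CO2*] = KH · pCO2 = 10^(−1.44) × 4420×10^-6 = 1.605×10^-4 mol/L
α₀ = 1/(1 + K1/[H⁺] + K1K2/[H⁺]²) = 1/(1 + 10^+1.15 + 10^-1.73) = 0.06603
DIC = [CO2*]/α₀ = 1.605×10^-4 / 0.06603 = 2.43 mmol/L

DIC = 2.43 mmol/L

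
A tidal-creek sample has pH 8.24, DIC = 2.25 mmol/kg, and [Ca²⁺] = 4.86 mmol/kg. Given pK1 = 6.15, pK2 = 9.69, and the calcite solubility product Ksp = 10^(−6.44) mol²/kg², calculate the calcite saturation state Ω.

Ω = 1.02

α₂ = 1 / (1 + [H⁺]/K2 + [H⁺]²/(K1K2)) = 1 / (1 + 10^+1.45 + 10^-0.64)
   = 1 / (1 + 28.184 + 0.22909) = 1/29.413 = 0.03400
[CO3²⁻] = α₂ × DIC = 0.03400 × 2.25 = 0.07650 mmol/kg
Ksp = 10^(−6.44) = 3.631×10^-7
Ω = [Ca²⁺][CO3²⁻]/Ksp = (4.86×10^-3)(7.650×10^-5) / 3.631×10^-7 = 1.02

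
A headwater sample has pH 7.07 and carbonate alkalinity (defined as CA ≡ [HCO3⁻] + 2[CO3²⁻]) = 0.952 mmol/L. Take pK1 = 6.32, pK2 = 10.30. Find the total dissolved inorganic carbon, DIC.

DIC = 1.12 mmol/L

CA = [HCO3⁻] + 2[CO3²⁻] = (α₁ + 2α₂)·DIC
At pH 7.07: [H⁺]/K1 = 10^-0.75 = 0.17783, K2/[H⁺] = 10^-3.23 = 0.00058884
α₁ = 1/(1 + 0.17783 + 0.00058884) = 1/1.1784 = 0.8486; α₂ = α₁·K2/[H⁺] = 0.0004997
α₁ + 2α₂ = 0.8496
DIC = CA / (α₁ + 2α₂) = 0.952 / 0.8496 = 1.12 mmol/L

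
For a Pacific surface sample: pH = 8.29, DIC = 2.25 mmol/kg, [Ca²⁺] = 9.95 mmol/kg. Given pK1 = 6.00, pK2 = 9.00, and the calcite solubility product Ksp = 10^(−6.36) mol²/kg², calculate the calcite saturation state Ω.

α₂ = 1 / (1 + [H⁺]/K2 + [H⁺]²/(K1K2)) = 1 / (1 + 10^+0.71 + 10^-1.58)
   = 1 / (1 + 5.1286 + 0.026303) = 1/6.1549 = 0.1625
[CO3²⁻] = α₂ × DIC = 0.1625 × 2.25 = 0.3656 mmol/kg
Ksp = 10^(−6.36) = 4.365×10^-7
Ω = [Ca²⁺][CO3²⁻]/Ksp = (9.95×10^-3)(3.656×10^-4) / 4.365×10^-7 = 8.33

Ω = 8.33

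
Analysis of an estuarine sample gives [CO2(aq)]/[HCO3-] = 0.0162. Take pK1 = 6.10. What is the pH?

pH = 7.89

From K1 = [H⁺][HCO3-]/[CO2(aq)]:  pH = pK1 − log₁₀([CO2(aq)]/[HCO3-])
log₁₀(0.0162) = -1.790
pH = 6.10 − (-1.790) = 7.89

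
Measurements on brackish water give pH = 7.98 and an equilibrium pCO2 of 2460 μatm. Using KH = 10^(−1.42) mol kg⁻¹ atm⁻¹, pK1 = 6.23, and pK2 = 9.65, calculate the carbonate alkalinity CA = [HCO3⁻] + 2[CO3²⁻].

CA = 5.48 mmol/kg

[CO2*] = KH · pCO2 = 10^(−1.42) × 2460×10^-6 = 9.353×10^-5 mol/kg
α₀ = 1/(1 + K1/[H⁺] + K1K2/[H⁺]²) = 1/(1 + 10^+1.75 + 10^+0.08) = 0.01711
DIC = [CO2*]/α₀ = 9.353×10^-5 / 0.01711 = 5.465 mmol/kg
CA = (α₁ + 2α₂)·DIC = (0.9623 + 2×0.02057) × 5.465 = 5.48 mmol/kg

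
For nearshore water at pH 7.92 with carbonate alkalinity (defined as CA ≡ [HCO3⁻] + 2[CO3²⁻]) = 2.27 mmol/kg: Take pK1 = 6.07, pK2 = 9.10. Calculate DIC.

CA = [HCO3⁻] + 2[CO3²⁻] = (α₁ + 2α₂)·DIC
At pH 7.92: [H⁺]/K1 = 10^-1.85 = 0.014125, K2/[H⁺] = 10^-1.18 = 0.066069
α₁ = 1/(1 + 0.014125 + 0.066069) = 1/1.0802 = 0.9258; α₂ = α₁·K2/[H⁺] = 0.06116
α₁ + 2α₂ = 1.0481
DIC = CA / (α₁ + 2α₂) = 2.27 / 1.0481 = 2.17 mmol/kg

DIC = 2.17 mmol/kg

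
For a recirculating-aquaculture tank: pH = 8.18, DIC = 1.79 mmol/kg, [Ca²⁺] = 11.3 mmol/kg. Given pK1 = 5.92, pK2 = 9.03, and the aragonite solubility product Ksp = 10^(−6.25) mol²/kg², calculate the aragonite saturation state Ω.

α₂ = 1 / (1 + [H⁺]/K2 + [H⁺]²/(K1K2)) = 1 / (1 + 10^+0.85 + 10^-1.41)
   = 1 / (1 + 7.0795 + 0.038905) = 1/8.1184 = 0.1232
[CO3²⁻] = α₂ × DIC = 0.1232 × 1.79 = 0.2205 mmol/kg
Ksp = 10^(−6.25) = 5.623×10^-7
Ω = [Ca²⁺][CO3²⁻]/Ksp = (11.3×10^-3)(2.205×10^-4) / 5.623×10^-7 = 4.43

Ω = 4.43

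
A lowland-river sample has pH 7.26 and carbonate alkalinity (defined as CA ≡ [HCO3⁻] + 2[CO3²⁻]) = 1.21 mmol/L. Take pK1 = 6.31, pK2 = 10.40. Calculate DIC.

DIC = 1.34 mmol/L

CA = [HCO3⁻] + 2[CO3²⁻] = (α₁ + 2α₂)·DIC
At pH 7.26: [H⁺]/K1 = 10^-0.95 = 0.11220, K2/[H⁺] = 10^-3.14 = 0.00072444
α₁ = 1/(1 + 0.11220 + 0.00072444) = 1/1.1129 = 0.8985; α₂ = α₁·K2/[H⁺] = 0.0006509
α₁ + 2α₂ = 0.8998
DIC = CA / (α₁ + 2α₂) = 1.21 / 0.8998 = 1.34 mmol/L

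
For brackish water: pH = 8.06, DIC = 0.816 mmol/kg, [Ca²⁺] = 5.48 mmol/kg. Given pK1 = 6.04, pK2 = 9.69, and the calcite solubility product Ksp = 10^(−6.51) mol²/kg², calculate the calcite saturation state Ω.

Ω = 0.328

α₂ = 1 / (1 + [H⁺]/K2 + [H⁺]²/(K1K2)) = 1 / (1 + 10^+1.63 + 10^-0.39)
   = 1 / (1 + 42.658 + 0.40738) = 1/44.065 = 0.02269
[CO3²⁻] = α₂ × DIC = 0.02269 × 0.816 = 0.01852 mmol/kg = 18.52 μmol/kg
Ksp = 10^(−6.51) = 3.090×10^-7
Ω = [Ca²⁺][CO3²⁻]/Ksp = (5.48×10^-3)(1.852×10^-5) / 3.090×10^-7 = 0.328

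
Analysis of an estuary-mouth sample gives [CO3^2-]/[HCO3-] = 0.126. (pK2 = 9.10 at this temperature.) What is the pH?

From K2 = [H⁺][CO3^2-]/[HCO3-]:  pH = pK2 + log₁₀([CO3^2-]/[HCO3-])
log₁₀(0.126) = -0.900
pH = 9.10 + (-0.900) = 8.20

pH = 8.20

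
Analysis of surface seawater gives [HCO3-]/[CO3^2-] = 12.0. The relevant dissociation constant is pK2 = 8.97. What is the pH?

From K2 = [H⁺][CO3^2-]/[HCO3-]:  pH = pK2 − log₁₀([HCO3-]/[CO3^2-])
log₁₀(12.0) = +1.079
pH = 8.97 − (+1.079) = 7.89

pH = 7.89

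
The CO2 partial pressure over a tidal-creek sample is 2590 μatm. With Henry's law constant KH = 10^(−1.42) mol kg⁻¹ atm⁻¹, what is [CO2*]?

[CO2*] = 98.5 μmol/kg

KH = 10^(−1.42) = 3.802×10^-2 mol kg⁻¹ atm⁻¹
[CO2*] = KH · pCO2 = 3.802×10^-2 × 2590×10^-6 atm = 9.85×10^-5 mol/kg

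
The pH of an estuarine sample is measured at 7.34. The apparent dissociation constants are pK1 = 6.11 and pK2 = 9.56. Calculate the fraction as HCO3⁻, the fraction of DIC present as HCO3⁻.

α₁ = 1 / (1 + [H⁺]/K1 + K2/[H⁺]) = 1 / (1 + 10^-1.23 + 10^-2.22)
   = 1 / (1 + 0.058884 + 0.0060256) = 1/1.0649 = 0.9390

α₁ = 0.939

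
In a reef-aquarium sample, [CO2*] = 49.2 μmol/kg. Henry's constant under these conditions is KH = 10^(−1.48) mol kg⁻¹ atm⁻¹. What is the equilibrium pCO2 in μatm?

pCO2 = 1490 μatm

KH = 10^(−1.48) = 3.311×10^-2 mol kg⁻¹ atm⁻¹
pCO2 = [CO2*]/KH = 49.2×10^-6 / 3.311×10^-2 = 1.49×10^-3 atm = 1490 μatm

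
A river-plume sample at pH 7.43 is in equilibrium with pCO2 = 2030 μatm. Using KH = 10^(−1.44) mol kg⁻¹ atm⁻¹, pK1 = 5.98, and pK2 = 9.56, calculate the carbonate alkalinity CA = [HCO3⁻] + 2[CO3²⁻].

[CO2*] = KH · pCO2 = 10^(−1.44) × 2030×10^-6 = 7.370×10^-5 mol/kg
α₀ = 1/(1 + K1/[H⁺] + K1K2/[H⁺]²) = 1/(1 + 10^+1.45 + 10^-0.68) = 0.03402
DIC = [CO2*]/α₀ = 7.370×10^-5 / 0.03402 = 2.166 mmol/kg
CA = (α₁ + 2α₂)·DIC = (0.9589 + 2×0.007108) × 2.166 = 2.11 mmol/kg

CA = 2.11 mmol/kg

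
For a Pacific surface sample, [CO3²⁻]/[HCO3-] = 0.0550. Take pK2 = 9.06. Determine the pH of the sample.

From K2 = [H⁺][CO3²⁻]/[HCO3-]:  pH = pK2 + log₁₀([CO3²⁻]/[HCO3-])
log₁₀(0.0550) = -1.260
pH = 9.06 + (-1.260) = 7.80

pH = 7.80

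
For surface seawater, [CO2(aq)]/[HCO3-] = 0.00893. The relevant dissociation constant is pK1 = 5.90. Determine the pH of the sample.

From K1 = [H⁺][HCO3-]/[CO2(aq)]:  pH = pK1 − log₁₀([CO2(aq)]/[HCO3-])
log₁₀(0.00893) = -2.049
pH = 5.90 − (-2.049) = 7.95

pH = 7.95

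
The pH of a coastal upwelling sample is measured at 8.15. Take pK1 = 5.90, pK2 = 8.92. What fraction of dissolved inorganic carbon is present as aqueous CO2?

α₀ = 1 / (1 + K1/[H⁺] + K1K2/[H⁺]²) = 1 / (1 + 10^+2.25 + 10^+1.48)
   = 1 / (1 + 177.83 + 30.200) = 1/209.03 = 0.004784

α₀ = 0.00478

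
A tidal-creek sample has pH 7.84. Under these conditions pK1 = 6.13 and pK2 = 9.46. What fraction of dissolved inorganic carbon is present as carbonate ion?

α₂ = 0.0230

α₂ = 1 / (1 + [H⁺]/K2 + [H⁺]²/(K1K2)) = 1 / (1 + 10^+1.62 + 10^-0.09)
   = 1 / (1 + 41.687 + 0.81283) = 1/43.500 = 0.02299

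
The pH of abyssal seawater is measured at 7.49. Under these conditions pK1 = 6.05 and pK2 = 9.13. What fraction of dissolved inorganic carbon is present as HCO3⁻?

α₁ = 0.944

α₁ = 1 / (1 + [H⁺]/K1 + K2/[H⁺]) = 1 / (1 + 10^-1.44 + 10^-1.64)
   = 1 / (1 + 0.036308 + 0.022909) = 1/1.0592 = 0.9441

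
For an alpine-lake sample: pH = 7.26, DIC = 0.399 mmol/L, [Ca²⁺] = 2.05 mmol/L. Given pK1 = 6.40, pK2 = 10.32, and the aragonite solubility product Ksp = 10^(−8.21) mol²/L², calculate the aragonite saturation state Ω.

Ω = 0.101

α₂ = 1 / (1 + [H⁺]/K2 + [H⁺]²/(K1K2)) = 1 / (1 + 10^+3.06 + 10^+2.20)
   = 1 / (1 + 1148.2 + 158.49) = 1/1307.6 = 0.0007647
[CO3²⁻] = α₂ × DIC = 0.0007647 × 0.399 = 0.0003051 mmol/L = 0.3051 μmol/L
Ksp = 10^(−8.21) = 6.166×10^-9
Ω = [Ca²⁺][CO3²⁻]/Ksp = (2.05×10^-3)(3.051×10^-7) / 6.166×10^-9 = 0.101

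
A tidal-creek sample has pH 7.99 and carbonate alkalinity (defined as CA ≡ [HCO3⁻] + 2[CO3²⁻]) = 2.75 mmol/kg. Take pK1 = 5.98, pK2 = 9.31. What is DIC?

DIC = 2.65 mmol/kg

CA = [HCO3⁻] + 2[CO3²⁻] = (α₁ + 2α₂)·DIC
At pH 7.99: [H⁺]/K1 = 10^-2.01 = 0.0097724, K2/[H⁺] = 10^-1.32 = 0.047863
α₁ = 1/(1 + 0.0097724 + 0.047863) = 1/1.0576 = 0.9455; α₂ = α₁·K2/[H⁺] = 0.04525
α₁ + 2α₂ = 1.0360
DIC = CA / (α₁ + 2α₂) = 2.75 / 1.0360 = 2.65 mmol/kg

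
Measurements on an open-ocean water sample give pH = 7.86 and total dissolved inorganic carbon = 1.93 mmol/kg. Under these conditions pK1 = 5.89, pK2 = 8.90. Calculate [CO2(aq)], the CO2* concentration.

[CO2*] = 18.8 μmol/kg

α₀ = 1 / (1 + K1/[H⁺] + K1K2/[H⁺]²) = 1 / (1 + 10^+1.97 + 10^+0.93)
   = 1 / (1 + 93.325 + 8.5114) = 1/102.84 = 0.009724
[CO2*] = α₀ × DIC = 0.009724 × 1.93 = 0.0188 mmol/kg = 18.8 μmol/kg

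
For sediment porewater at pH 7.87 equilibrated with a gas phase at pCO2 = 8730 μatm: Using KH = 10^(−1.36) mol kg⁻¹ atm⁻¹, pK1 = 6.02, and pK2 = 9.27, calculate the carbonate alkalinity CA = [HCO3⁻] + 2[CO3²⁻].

[CO2*] = KH · pCO2 = 10^(−1.36) × 8730×10^-6 = 3.811×10^-4 mol/kg
α₀ = 1/(1 + K1/[H⁺] + K1K2/[H⁺]²) = 1/(1 + 10^+1.85 + 10^+0.45) = 0.01340
DIC = [CO2*]/α₀ = 3.811×10^-4 / 0.01340 = 28.43 mmol/kg
CA = (α₁ + 2α₂)·DIC = (0.9488 + 2×0.03777) × 28.43 = 29.1 mmol/kg

CA = 29.1 mmol/kg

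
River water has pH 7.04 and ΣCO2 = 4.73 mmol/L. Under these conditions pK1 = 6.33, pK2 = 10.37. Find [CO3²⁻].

[CO3²⁻] = 1.85 μmol/L

α₂ = 1 / (1 + [H⁺]/K2 + [H⁺]²/(K1K2)) = 1 / (1 + 10^+3.33 + 10^+2.62)
   = 1 / (1 + 2138.0 + 416.87) = 1/2555.8 = 0.0003913
[CO3²⁻] = α₂ × DIC = 0.0003913 × 4.73 = 0.00185 mmol/L = 1.85 μmol/L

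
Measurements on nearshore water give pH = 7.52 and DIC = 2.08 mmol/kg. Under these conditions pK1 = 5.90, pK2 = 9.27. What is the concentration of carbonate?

α₂ = 1 / (1 + [H⁺]/K2 + [H⁺]²/(K1K2)) = 1 / (1 + 10^+1.75 + 10^+0.13)
   = 1 / (1 + 56.234 + 1.3490) = 1/58.583 = 0.01707
[CO3²⁻] = α₂ × DIC = 0.01707 × 2.08 = 0.0355 mmol/kg

[CO3²⁻] = 0.0355 mmol/kg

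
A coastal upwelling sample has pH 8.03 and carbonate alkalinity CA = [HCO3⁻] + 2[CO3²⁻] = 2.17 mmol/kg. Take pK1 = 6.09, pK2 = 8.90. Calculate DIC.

CA = [HCO3⁻] + 2[CO3²⁻] = (α₁ + 2α₂)·DIC
At pH 8.03: [H⁺]/K1 = 10^-1.94 = 0.011482, K2/[H⁺] = 10^-0.87 = 0.13490
α₁ = 1/(1 + 0.011482 + 0.13490) = 1/1.1464 = 0.8723; α₂ = α₁·K2/[H⁺] = 0.1177
α₁ + 2α₂ = 1.1077
DIC = CA / (α₁ + 2α₂) = 2.17 / 1.1077 = 1.96 mmol/kg

DIC = 1.96 mmol/kg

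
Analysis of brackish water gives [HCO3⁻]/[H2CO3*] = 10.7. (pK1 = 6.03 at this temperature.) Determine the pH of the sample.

pH = 7.06

From K1 = [H⁺][HCO3⁻]/[H2CO3*]:  pH = pK1 + log₁₀([HCO3⁻]/[H2CO3*])
log₁₀(10.7) = +1.029
pH = 6.03 + (+1.029) = 7.06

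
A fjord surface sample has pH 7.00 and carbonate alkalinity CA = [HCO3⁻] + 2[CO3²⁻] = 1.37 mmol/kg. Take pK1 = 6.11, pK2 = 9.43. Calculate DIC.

CA = [HCO3⁻] + 2[CO3²⁻] = (α₁ + 2α₂)·DIC
At pH 7.00: [H⁺]/K1 = 10^-0.89 = 0.12882, K2/[H⁺] = 10^-2.43 = 0.0037154
α₁ = 1/(1 + 0.12882 + 0.0037154) = 1/1.1325 = 0.8830; α₂ = α₁·K2/[H⁺] = 0.003281
α₁ + 2α₂ = 0.8895
DIC = CA / (α₁ + 2α₂) = 1.37 / 0.8895 = 1.54 mmol/kg

DIC = 1.54 mmol/kg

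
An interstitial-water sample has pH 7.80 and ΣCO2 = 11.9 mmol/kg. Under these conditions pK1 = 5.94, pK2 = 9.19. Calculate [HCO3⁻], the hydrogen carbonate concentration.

α₁ = 1 / (1 + [H⁺]/K1 + K2/[H⁺]) = 1 / (1 + 10^-1.86 + 10^-1.39)
   = 1 / (1 + 0.013804 + 0.040738) = 1/1.0545 = 0.9483
[HCO3⁻] = α₁ × DIC = 0.9483 × 11.9 = 11.3 mmol/kg

[HCO3⁻] = 11.3 mmol/kg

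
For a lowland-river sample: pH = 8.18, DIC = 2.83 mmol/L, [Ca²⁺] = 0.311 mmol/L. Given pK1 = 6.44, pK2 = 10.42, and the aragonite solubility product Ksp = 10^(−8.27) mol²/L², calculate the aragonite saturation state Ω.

α₂ = 1 / (1 + [H⁺]/K2 + [H⁺]²/(K1K2)) = 1 / (1 + 10^+2.24 + 10^+0.50)
   = 1 / (1 + 173.78 + 3.1623) = 1/177.94 = 0.005620
[CO3²⁻] = α₂ × DIC = 0.005620 × 2.83 = 0.01590 mmol/L = 15.90 μmol/L
Ksp = 10^(−8.27) = 5.370×10^-9
Ω = [Ca²⁺][CO3²⁻]/Ksp = (0.311×10^-3)(1.590×10^-5) / 5.370×10^-9 = 0.921

Ω = 0.921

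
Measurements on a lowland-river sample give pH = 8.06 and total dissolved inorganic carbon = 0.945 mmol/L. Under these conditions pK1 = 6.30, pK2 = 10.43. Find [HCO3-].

[HCO3⁻] = 0.925 mmol/L

α₁ = 1 / (1 + [H⁺]/K1 + K2/[H⁺]) = 1 / (1 + 10^-1.76 + 10^-2.37)
   = 1 / (1 + 0.017378 + 0.0042658) = 1/1.0216 = 0.9788
[HCO3⁻] = α₁ × DIC = 0.9788 × 0.945 = 0.925 mmol/L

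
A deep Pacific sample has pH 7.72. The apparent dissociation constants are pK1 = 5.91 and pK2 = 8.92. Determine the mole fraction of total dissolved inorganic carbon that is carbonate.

α₂ = 1 / (1 + [H⁺]/K2 + [H⁺]²/(K1K2)) = 1 / (1 + 10^+1.20 + 10^-0.61)
   = 1 / (1 + 15.849 + 0.24547) = 1/17.094 = 0.05850

α₂ = 0.0585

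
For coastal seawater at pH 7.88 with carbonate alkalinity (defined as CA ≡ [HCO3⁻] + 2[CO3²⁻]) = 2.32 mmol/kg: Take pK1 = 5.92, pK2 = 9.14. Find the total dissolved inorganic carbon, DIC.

CA = [HCO3⁻] + 2[CO3²⁻] = (α₁ + 2α₂)·DIC
At pH 7.88: [H⁺]/K1 = 10^-1.96 = 0.010965, K2/[H⁺] = 10^-1.26 = 0.054954
α₁ = 1/(1 + 0.010965 + 0.054954) = 1/1.0659 = 0.9382; α₂ = α₁·K2/[H⁺] = 0.05156
α₁ + 2α₂ = 1.0413
DIC = CA / (α₁ + 2α₂) = 2.32 / 1.0413 = 2.23 mmol/kg

DIC = 2.23 mmol/kg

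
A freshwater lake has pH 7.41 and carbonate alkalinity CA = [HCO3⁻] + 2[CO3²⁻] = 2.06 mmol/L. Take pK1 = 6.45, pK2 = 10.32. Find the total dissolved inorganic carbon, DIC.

DIC = 2.28 mmol/L

CA = [HCO3⁻] + 2[CO3²⁻] = (α₁ + 2α₂)·DIC
At pH 7.41: [H⁺]/K1 = 10^-0.96 = 0.10965, K2/[H⁺] = 10^-2.91 = 0.0012303
α₁ = 1/(1 + 0.10965 + 0.0012303) = 1/1.1109 = 0.9002; α₂ = α₁·K2/[H⁺] = 0.001107
α₁ + 2α₂ = 0.9024
DIC = CA / (α₁ + 2α₂) = 2.06 / 0.9024 = 2.28 mmol/L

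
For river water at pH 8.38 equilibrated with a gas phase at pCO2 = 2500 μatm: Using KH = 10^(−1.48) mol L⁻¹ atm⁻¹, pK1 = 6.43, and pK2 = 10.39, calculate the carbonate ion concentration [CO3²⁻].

[CO2*] = KH · pCO2 = 10^(−1.48) × 2500×10^-6 = 8.278×10^-5 mol/L
α₀ = 1/(1 + K1/[H⁺] + K1K2/[H⁺]²) = 1/(1 + 10^+1.95 + 10^-0.06) = 0.01099
DIC = [CO2*]/α₀ = 8.278×10^-5 / 0.01099 = 7.533 mmol/L
[CO3²⁻] = α₂·DIC; α₂ = 0.009571, so [CO3²⁻] = 0.009571 × 7.533 = 0.0721 mmol/L

[CO3²⁻] = 0.0721 mmol/L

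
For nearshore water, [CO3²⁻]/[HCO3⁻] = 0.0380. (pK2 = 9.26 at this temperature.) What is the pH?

pH = 7.84

From K2 = [H⁺][CO3²⁻]/[HCO3⁻]:  pH = pK2 + log₁₀([CO3²⁻]/[HCO3⁻])
log₁₀(0.0380) = -1.420
pH = 9.26 + (-1.420) = 7.84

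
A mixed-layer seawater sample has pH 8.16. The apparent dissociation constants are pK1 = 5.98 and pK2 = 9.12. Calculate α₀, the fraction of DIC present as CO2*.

α₀ = 1 / (1 + K1/[H⁺] + K1K2/[H⁺]²) = 1 / (1 + 10^+2.18 + 10^+1.22)
   = 1 / (1 + 151.36 + 16.596) = 1/168.95 = 0.005919

α₀ = 0.00592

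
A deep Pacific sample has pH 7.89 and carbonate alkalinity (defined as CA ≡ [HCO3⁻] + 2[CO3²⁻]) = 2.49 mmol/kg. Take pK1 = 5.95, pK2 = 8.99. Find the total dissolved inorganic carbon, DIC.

CA = [HCO3⁻] + 2[CO3²⁻] = (α₁ + 2α₂)·DIC
At pH 7.89: [H⁺]/K1 = 10^-1.94 = 0.011482, K2/[H⁺] = 10^-1.10 = 0.079433
α₁ = 1/(1 + 0.011482 + 0.079433) = 1/1.0909 = 0.9167; α₂ = α₁·K2/[H⁺] = 0.07281
α₁ + 2α₂ = 1.0623
DIC = CA / (α₁ + 2α₂) = 2.49 / 1.0623 = 2.34 mmol/kg

DIC = 2.34 mmol/kg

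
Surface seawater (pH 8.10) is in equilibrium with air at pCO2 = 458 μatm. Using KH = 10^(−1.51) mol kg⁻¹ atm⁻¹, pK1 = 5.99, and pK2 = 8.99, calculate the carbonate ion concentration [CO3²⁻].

[CO3²⁻] = 0.235 mmol/kg

[CO2*] = KH · pCO2 = 10^(−1.51) × 458×10^-6 = 1.415×10^-5 mol/kg
α₀ = 1/(1 + K1/[H⁺] + K1K2/[H⁺]²) = 1/(1 + 10^+2.11 + 10^+1.22) = 0.006830
DIC = [CO2*]/α₀ = 1.415×10^-5 / 0.006830 = 2.072 mmol/kg
[CO3²⁻] = α₂·DIC; α₂ = 0.1133, so [CO3²⁻] = 0.1133 × 2.072 = 0.235 mmol/kg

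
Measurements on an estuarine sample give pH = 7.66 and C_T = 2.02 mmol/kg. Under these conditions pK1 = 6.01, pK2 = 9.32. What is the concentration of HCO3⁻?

[HCO3⁻] = 1.93 mmol/kg

α₁ = 1 / (1 + [H⁺]/K1 + K2/[H⁺]) = 1 / (1 + 10^-1.65 + 10^-1.66)
   = 1 / (1 + 0.022387 + 0.021878) = 1/1.0443 = 0.9576
[HCO3⁻] = α₁ × DIC = 0.9576 × 2.02 = 1.93 mmol/kg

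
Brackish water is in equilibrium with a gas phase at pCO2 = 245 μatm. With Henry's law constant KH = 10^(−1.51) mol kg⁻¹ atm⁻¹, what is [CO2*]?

KH = 10^(−1.51) = 3.090×10^-2 mol kg⁻¹ atm⁻¹
[CO2*] = KH · pCO2 = 3.090×10^-2 × 245×10^-6 atm = 7.57×10^-6 mol/kg

[CO2*] = 7.57 μmol/kg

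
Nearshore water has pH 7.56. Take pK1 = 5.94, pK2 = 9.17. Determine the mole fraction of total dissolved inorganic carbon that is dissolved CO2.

α₀ = 1 / (1 + K1/[H⁺] + K1K2/[H⁺]²) = 1 / (1 + 10^+1.62 + 10^+0.01)
   = 1 / (1 + 41.687 + 1.0233) = 1/43.710 = 0.02288

α₀ = 0.0229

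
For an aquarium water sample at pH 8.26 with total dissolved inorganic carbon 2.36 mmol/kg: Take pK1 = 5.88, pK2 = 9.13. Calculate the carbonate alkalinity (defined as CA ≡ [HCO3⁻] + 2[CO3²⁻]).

CA = 2.63 mmol/kg

CA = [HCO3⁻] + 2[CO3²⁻] = (α₁ + 2α₂)·DIC
At pH 8.26: [H⁺]/K1 = 10^-2.38 = 0.0041687, K2/[H⁺] = 10^-0.87 = 0.13490
α₁ = 1/(1 + 0.0041687 + 0.13490) = 1/1.1391 = 0.8779; α₂ = α₁·K2/[H⁺] = 0.1184
α₁ + 2α₂ = 1.1148
CA = 1.1148 × 2.36 = 2.63 mmol/kg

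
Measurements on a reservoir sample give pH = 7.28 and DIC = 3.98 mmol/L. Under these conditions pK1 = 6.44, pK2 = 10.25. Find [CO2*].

α₀ = 1 / (1 + K1/[H⁺] + K1K2/[H⁺]²) = 1 / (1 + 10^+0.84 + 10^-2.13)
   = 1 / (1 + 6.9183 + 0.0074131) = 1/7.9257 = 0.1262
[CO2*] = α₀ × DIC = 0.1262 × 3.98 = 0.502 mmol/L

[CO2*] = 0.502 mmol/L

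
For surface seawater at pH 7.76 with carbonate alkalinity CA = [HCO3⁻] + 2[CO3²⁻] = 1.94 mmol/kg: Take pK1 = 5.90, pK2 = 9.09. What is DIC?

DIC = 1.88 mmol/kg

CA = [HCO3⁻] + 2[CO3²⁻] = (α₁ + 2α₂)·DIC
At pH 7.76: [H⁺]/K1 = 10^-1.86 = 0.013804, K2/[H⁺] = 10^-1.33 = 0.046774
α₁ = 1/(1 + 0.013804 + 0.046774) = 1/1.0606 = 0.9429; α₂ = α₁·K2/[H⁺] = 0.04410
α₁ + 2α₂ = 1.0311
DIC = CA / (α₁ + 2α₂) = 1.94 / 1.0311 = 1.88 mmol/kg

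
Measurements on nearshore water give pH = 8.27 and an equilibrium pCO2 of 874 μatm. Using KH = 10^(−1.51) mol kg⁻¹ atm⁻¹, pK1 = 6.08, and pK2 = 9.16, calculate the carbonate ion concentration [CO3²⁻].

[CO3²⁻] = 0.539 mmol/kg

[CO2*] = KH · pCO2 = 10^(−1.51) × 874×10^-6 = 2.701×10^-5 mol/kg
α₀ = 1/(1 + K1/[H⁺] + K1K2/[H⁺]²) = 1/(1 + 10^+2.19 + 10^+1.30) = 0.005687
DIC = [CO2*]/α₀ = 2.701×10^-5 / 0.005687 = 4.749 mmol/kg
[CO3²⁻] = α₂·DIC; α₂ = 0.1135, so [CO3²⁻] = 0.1135 × 4.749 = 0.539 mmol/kg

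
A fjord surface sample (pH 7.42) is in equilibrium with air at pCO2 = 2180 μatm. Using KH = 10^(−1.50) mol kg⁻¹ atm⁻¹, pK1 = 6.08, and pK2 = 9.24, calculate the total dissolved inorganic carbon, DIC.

[CO2*] = KH · pCO2 = 10^(−1.50) × 2180×10^-6 = 6.894×10^-5 mol/kg
α₀ = 1/(1 + K1/[H⁺] + K1K2/[H⁺]²) = 1/(1 + 10^+1.34 + 10^-0.48) = 0.04309
DIC = [CO2*]/α₀ = 6.894×10^-5 / 0.04309 = 1.60 mmol/kg

DIC = 1.60 mmol/kg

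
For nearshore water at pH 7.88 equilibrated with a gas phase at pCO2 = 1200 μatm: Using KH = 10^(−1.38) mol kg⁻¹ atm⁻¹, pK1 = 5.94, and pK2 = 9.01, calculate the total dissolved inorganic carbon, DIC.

[CO2*] = KH · pCO2 = 10^(−1.38) × 1200×10^-6 = 5.002×10^-5 mol/kg
α₀ = 1/(1 + K1/[H⁺] + K1K2/[H⁺]²) = 1/(1 + 10^+1.94 + 10^+0.81) = 0.01058
DIC = [CO2*]/α₀ = 5.002×10^-5 / 0.01058 = 4.73 mmol/kg

DIC = 4.73 mmol/kg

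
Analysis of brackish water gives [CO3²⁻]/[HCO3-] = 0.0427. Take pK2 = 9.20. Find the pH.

From K2 = [H⁺][CO3²⁻]/[HCO3-]:  pH = pK2 + log₁₀([CO3²⁻]/[HCO3-])
log₁₀(0.0427) = -1.370
pH = 9.20 + (-1.370) = 7.83

pH = 7.83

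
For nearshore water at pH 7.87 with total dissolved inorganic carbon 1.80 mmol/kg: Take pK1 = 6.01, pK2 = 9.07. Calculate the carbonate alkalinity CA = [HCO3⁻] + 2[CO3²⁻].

CA = 1.88 mmol/kg

CA = [HCO3⁻] + 2[CO3²⁻] = (α₁ + 2α₂)·DIC
At pH 7.87: [H⁺]/K1 = 10^-1.86 = 0.013804, K2/[H⁺] = 10^-1.20 = 0.063096
α₁ = 1/(1 + 0.013804 + 0.063096) = 1/1.0769 = 0.9286; α₂ = α₁·K2/[H⁺] = 0.05859
α₁ + 2α₂ = 1.0458
CA = 1.0458 × 1.80 = 1.88 mmol/kg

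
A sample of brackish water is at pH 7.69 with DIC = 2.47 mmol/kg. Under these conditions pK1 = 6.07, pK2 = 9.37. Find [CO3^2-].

[CO3²⁻] = 0.0494 mmol/kg

α₂ = 1 / (1 + [H⁺]/K2 + [H⁺]²/(K1K2)) = 1 / (1 + 10^+1.68 + 10^+0.06)
   = 1 / (1 + 47.863 + 1.1482) = 1/50.011 = 0.02000
[CO3²⁻] = α₂ × DIC = 0.02000 × 2.47 = 0.0494 mmol/kg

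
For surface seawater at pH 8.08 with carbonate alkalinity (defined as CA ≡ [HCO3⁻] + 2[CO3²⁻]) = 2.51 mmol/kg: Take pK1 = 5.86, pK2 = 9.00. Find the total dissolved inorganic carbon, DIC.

CA = [HCO3⁻] + 2[CO3²⁻] = (α₁ + 2α₂)·DIC
At pH 8.08: [H⁺]/K1 = 10^-2.22 = 0.0060256, K2/[H⁺] = 10^-0.92 = 0.12023
α₁ = 1/(1 + 0.0060256 + 0.12023) = 1/1.1263 = 0.8879; α₂ = α₁·K2/[H⁺] = 0.1067
α₁ + 2α₂ = 1.1014
DIC = CA / (α₁ + 2α₂) = 2.51 / 1.1014 = 2.28 mmol/kg

DIC = 2.28 mmol/kg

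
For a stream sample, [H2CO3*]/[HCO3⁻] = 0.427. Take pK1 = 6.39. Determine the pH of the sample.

pH = 6.76

From K1 = [H⁺][HCO3⁻]/[H2CO3*]:  pH = pK1 − log₁₀([H2CO3*]/[HCO3⁻])
log₁₀(0.427) = -0.370
pH = 6.39 − (-0.370) = 6.76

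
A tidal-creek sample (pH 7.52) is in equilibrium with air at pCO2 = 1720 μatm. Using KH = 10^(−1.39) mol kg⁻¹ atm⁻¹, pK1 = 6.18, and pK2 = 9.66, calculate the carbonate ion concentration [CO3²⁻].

[CO3²⁻] = 11.1 μmol/kg

[CO2*] = KH · pCO2 = 10^(−1.39) × 1720×10^-6 = 7.007×10^-5 mol/kg
α₀ = 1/(1 + K1/[H⁺] + K1K2/[H⁺]²) = 1/(1 + 10^+1.34 + 10^-0.80) = 0.04341
DIC = [CO2*]/α₀ = 7.007×10^-5 / 0.04341 = 1.614 mmol/kg
[CO3²⁻] = α₂·DIC; α₂ = 0.006880, so [CO3²⁻] = 0.006880 × 1.614 = 0.0111 mmol/kg = 11.1 μmol/kg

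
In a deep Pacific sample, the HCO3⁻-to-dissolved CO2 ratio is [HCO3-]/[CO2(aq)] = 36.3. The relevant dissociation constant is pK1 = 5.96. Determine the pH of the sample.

From K1 = [H⁺][HCO3-]/[CO2(aq)]:  pH = pK1 + log₁₀([HCO3-]/[CO2(aq)])
log₁₀(36.3) = +1.560
pH = 5.96 + (+1.560) = 7.52

pH = 7.52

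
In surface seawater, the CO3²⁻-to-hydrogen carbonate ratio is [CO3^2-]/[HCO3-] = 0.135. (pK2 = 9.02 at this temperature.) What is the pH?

pH = 8.15

From K2 = [H⁺][CO3^2-]/[HCO3-]:  pH = pK2 + log₁₀([CO3^2-]/[HCO3-])
log₁₀(0.135) = -0.870
pH = 9.02 + (-0.870) = 8.15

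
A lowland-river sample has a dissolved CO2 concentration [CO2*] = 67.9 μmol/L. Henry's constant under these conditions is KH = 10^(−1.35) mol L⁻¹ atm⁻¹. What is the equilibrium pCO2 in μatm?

KH = 10^(−1.35) = 4.467×10^-2 mol L⁻¹ atm⁻¹
pCO2 = [CO2*]/KH = 67.9×10^-6 / 4.467×10^-2 = 1.52×10^-3 atm = 1520 μatm

pCO2 = 1520 μatm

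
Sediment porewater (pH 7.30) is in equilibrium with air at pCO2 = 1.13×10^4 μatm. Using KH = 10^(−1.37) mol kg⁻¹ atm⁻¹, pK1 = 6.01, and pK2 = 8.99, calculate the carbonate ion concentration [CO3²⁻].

[CO2*] = KH · pCO2 = 10^(−1.37) × 1.13×10^4×10^-6 = 4.820×10^-4 mol/kg
α₀ = 1/(1 + K1/[H⁺] + K1K2/[H⁺]²) = 1/(1 + 10^+1.29 + 10^-0.40) = 0.04785
DIC = [CO2*]/α₀ = 4.820×10^-4 / 0.04785 = 10.07 mmol/kg
[CO3²⁻] = α₂·DIC; α₂ = 0.01905, so [CO3²⁻] = 0.01905 × 10.07 = 0.192 mmol/kg

[CO3²⁻] = 0.192 mmol/kg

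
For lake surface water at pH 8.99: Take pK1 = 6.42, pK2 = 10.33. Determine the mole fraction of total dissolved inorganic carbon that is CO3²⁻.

α₂ = 1 / (1 + [H⁺]/K2 + [H⁺]²/(K1K2)) = 1 / (1 + 10^+1.34 + 10^-1.23)
   = 1 / (1 + 21.878 + 0.058884) = 1/22.937 = 0.04360

α₂ = 0.0436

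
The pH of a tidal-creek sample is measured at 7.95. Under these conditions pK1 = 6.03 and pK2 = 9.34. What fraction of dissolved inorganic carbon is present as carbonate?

α₂ = 1 / (1 + [H⁺]/K2 + [H⁺]²/(K1K2)) = 1 / (1 + 10^+1.39 + 10^-0.53)
   = 1 / (1 + 24.547 + 0.29512) = 1/25.842 = 0.03870

α₂ = 0.0387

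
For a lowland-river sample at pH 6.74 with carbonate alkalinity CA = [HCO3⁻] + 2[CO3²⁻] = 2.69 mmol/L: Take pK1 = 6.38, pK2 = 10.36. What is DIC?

DIC = 3.86 mmol/L

CA = [HCO3⁻] + 2[CO3²⁻] = (α₁ + 2α₂)·DIC
At pH 6.74: [H⁺]/K1 = 10^-0.36 = 0.43652, K2/[H⁺] = 10^-3.62 = 0.00023988
α₁ = 1/(1 + 0.43652 + 0.00023988) = 1/1.4368 = 0.6960; α₂ = α₁·K2/[H⁺] = 0.0001670
α₁ + 2α₂ = 0.6963
DIC = CA / (α₁ + 2α₂) = 2.69 / 0.6963 = 3.86 mmol/L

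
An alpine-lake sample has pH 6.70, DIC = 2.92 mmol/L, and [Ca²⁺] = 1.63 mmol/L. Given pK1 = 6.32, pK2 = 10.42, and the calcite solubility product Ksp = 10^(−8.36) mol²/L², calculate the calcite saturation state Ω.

Ω = 0.147

α₂ = 1 / (1 + [H⁺]/K2 + [H⁺]²/(K1K2)) = 1 / (1 + 10^+3.72 + 10^+3.34)
   = 1 / (1 + 5248.1 + 2187.8) = 1/7436.8 = 0.0001345
[CO3²⁻] = α₂ × DIC = 0.0001345 × 2.92 = 0.0003926 mmol/L = 0.3926 μmol/L
Ksp = 10^(−8.36) = 4.365×10^-9
Ω = [Ca²⁺][CO3²⁻]/Ksp = (1.63×10^-3)(3.926×10^-7) / 4.365×10^-9 = 0.147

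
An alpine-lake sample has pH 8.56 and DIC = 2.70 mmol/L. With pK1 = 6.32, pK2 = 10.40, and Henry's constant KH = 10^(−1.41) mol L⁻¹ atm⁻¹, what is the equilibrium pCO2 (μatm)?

α₀ = 1 / (1 + K1/[H⁺] + K1K2/[H⁺]²) = 1 / (1 + 10^+2.24 + 10^+0.40)
   = 1 / (1 + 173.78 + 2.5119) = 1/177.29 = 0.005640
[CO2*] = α₀ × DIC = 0.005640 × 2.70 = 0.01523 mmol/L = 15.23 μmol/L
pCO2 = [CO2*]/KH = 1.523×10^-5 / 3.890×10^-2 = 391 μatm

pCO2 = 391 μatm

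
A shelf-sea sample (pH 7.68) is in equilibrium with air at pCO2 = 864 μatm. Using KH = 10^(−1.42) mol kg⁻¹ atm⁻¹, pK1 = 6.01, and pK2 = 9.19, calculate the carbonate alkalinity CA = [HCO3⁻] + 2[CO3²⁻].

[CO2*] = KH · pCO2 = 10^(−1.42) × 864×10^-6 = 3.285×10^-5 mol/kg
α₀ = 1/(1 + K1/[H⁺] + K1K2/[H⁺]²) = 1/(1 + 10^+1.67 + 10^+0.16) = 0.02032
DIC = [CO2*]/α₀ = 3.285×10^-5 / 0.02032 = 1.617 mmol/kg
CA = (α₁ + 2α₂)·DIC = (0.9503 + 2×0.02937) × 1.617 = 1.63 mmol/kg

CA = 1.63 mmol/kg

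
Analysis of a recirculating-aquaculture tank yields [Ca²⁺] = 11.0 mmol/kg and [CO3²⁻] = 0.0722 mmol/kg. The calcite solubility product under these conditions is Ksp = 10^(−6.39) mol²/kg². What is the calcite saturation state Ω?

Ω = 1.95

Ksp = 10^(−6.39) = 4.074×10^-7
Ω = [Ca²⁺][CO3²⁻]/Ksp = (11.0×10^-3)(0.0722×10^-3) / 4.074×10^-7 = 1.95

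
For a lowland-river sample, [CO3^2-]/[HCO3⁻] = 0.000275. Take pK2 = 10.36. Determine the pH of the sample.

From K2 = [H⁺][CO3^2-]/[HCO3⁻]:  pH = pK2 + log₁₀([CO3^2-]/[HCO3⁻])
log₁₀(0.000275) = -3.561
pH = 10.36 + (-3.561) = 6.80

pH = 6.80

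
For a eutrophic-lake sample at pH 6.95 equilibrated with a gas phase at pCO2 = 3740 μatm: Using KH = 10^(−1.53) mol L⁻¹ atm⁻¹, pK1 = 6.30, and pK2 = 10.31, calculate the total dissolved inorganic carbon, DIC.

DIC = 0.604 mmol/L

[CO2*] = KH · pCO2 = 10^(−1.53) × 3740×10^-6 = 1.104×10^-4 mol/L
α₀ = 1/(1 + K1/[H⁺] + K1K2/[H⁺]²) = 1/(1 + 10^+0.65 + 10^-2.71) = 0.1829
DIC = [CO2*]/α₀ = 1.104×10^-4 / 0.1829 = 0.604 mmol/L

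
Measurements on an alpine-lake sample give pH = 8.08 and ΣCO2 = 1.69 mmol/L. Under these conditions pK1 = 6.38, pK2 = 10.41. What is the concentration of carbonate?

α₂ = 1 / (1 + [H⁺]/K2 + [H⁺]²/(K1K2)) = 1 / (1 + 10^+2.33 + 10^+0.63)
   = 1 / (1 + 213.80 + 4.2658) = 1/219.06 = 0.004565
[CO3²⁻] = α₂ × DIC = 0.004565 × 1.69 = 0.00771 mmol/L = 7.71 μmol/L

[CO3²⁻] = 7.71 μmol/L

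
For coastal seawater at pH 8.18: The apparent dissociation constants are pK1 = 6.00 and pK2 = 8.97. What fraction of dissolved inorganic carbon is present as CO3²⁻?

α₂ = 0.139

α₂ = 1 / (1 + [H⁺]/K2 + [H⁺]²/(K1K2)) = 1 / (1 + 10^+0.79 + 10^-1.39)
   = 1 / (1 + 6.1660 + 0.040738) = 1/7.2067 = 0.1388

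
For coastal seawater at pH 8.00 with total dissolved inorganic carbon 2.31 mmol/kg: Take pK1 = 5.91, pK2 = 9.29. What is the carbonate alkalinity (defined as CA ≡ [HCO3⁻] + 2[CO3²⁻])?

CA = 2.40 mmol/kg

CA = [HCO3⁻] + 2[CO3²⁻] = (α₁ + 2α₂)·DIC
At pH 8.00: [H⁺]/K1 = 10^-2.09 = 0.0081283, K2/[H⁺] = 10^-1.29 = 0.051286
α₁ = 1/(1 + 0.0081283 + 0.051286) = 1/1.0594 = 0.9439; α₂ = α₁·K2/[H⁺] = 0.04841
α₁ + 2α₂ = 1.0407
CA = 1.0407 × 2.31 = 2.40 mmol/kg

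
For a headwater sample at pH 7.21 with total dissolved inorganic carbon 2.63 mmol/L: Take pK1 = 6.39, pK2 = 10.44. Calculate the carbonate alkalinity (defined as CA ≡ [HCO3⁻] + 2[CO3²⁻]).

CA = [HCO3⁻] + 2[CO3²⁻] = (α₁ + 2α₂)·DIC
At pH 7.21: [H⁺]/K1 = 10^-0.82 = 0.15136, K2/[H⁺] = 10^-3.23 = 0.00058884
α₁ = 1/(1 + 0.15136 + 0.00058884) = 1/1.1519 = 0.8681; α₂ = α₁·K2/[H⁺] = 0.0005112
α₁ + 2α₂ = 0.8691
CA = 0.8691 × 2.63 = 2.29 mmol/L

CA = 2.29 mmol/L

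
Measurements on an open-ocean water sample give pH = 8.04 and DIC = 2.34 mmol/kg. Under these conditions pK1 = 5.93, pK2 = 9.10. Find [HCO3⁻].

α₁ = 1 / (1 + [H⁺]/K1 + K2/[H⁺]) = 1 / (1 + 10^-2.11 + 10^-1.06)
   = 1 / (1 + 0.0077625 + 0.087096) = 1/1.0949 = 0.9134
[HCO3⁻] = α₁ × DIC = 0.9134 × 2.34 = 2.14 mmol/kg

[HCO3⁻] = 2.14 mmol/kg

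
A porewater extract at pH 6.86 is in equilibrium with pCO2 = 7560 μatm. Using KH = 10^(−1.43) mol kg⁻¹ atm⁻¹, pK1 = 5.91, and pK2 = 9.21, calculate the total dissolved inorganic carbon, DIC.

DIC = 2.80 mmol/kg

[CO2*] = KH · pCO2 = 10^(−1.43) × 7560×10^-6 = 2.809×10^-4 mol/kg
α₀ = 1/(1 + K1/[H⁺] + K1K2/[H⁺]²) = 1/(1 + 10^+0.95 + 10^-1.40) = 0.1005
DIC = [CO2*]/α₀ = 2.809×10^-4 / 0.1005 = 2.80 mmol/kg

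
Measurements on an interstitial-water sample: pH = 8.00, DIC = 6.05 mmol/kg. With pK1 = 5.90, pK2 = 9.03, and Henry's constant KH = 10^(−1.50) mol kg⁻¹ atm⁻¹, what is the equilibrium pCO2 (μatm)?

α₀ = 1 / (1 + K1/[H⁺] + K1K2/[H⁺]²) = 1 / (1 + 10^+2.10 + 10^+1.07)
   = 1 / (1 + 125.89 + 11.749) = 1/138.64 = 0.007213
[CO2*] = α₀ × DIC = 0.007213 × 6.05 = 0.04364 mmol/kg
pCO2 = [CO2*]/KH = 4.364×10^-5 / 3.162×10^-2 = 1380 μatm

pCO2 = 1380 μatm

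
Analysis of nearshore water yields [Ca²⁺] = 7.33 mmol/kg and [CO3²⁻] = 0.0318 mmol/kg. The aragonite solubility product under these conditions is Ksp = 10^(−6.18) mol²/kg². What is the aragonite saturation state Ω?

Ω = 0.353

Ksp = 10^(−6.18) = 6.607×10^-7
Ω = [Ca²⁺][CO3²⁻]/Ksp = (7.33×10^-3)(0.0318×10^-3) / 6.607×10^-7 = 0.353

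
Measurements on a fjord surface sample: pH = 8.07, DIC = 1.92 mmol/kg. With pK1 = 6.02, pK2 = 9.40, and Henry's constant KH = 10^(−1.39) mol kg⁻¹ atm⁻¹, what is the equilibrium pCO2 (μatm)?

pCO2 = 398 μatm

α₀ = 1 / (1 + K1/[H⁺] + K1K2/[H⁺]²) = 1 / (1 + 10^+2.05 + 10^+0.72)
   = 1 / (1 + 112.20 + 5.2481) = 1/118.45 = 0.008442
[CO2*] = α₀ × DIC = 0.008442 × 1.92 = 0.01621 mmol/kg = 16.21 μmol/kg
pCO2 = [CO2*]/KH = 1.621×10^-5 / 4.074×10^-2 = 398 μatm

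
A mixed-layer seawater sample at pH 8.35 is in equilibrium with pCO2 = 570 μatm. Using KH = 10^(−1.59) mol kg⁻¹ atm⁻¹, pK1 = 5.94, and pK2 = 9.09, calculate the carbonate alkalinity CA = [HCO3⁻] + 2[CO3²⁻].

[CO2*] = KH · pCO2 = 10^(−1.59) × 570×10^-6 = 1.465×10^-5 mol/kg
α₀ = 1/(1 + K1/[H⁺] + K1K2/[H⁺]²) = 1/(1 + 10^+2.41 + 10^+1.67) = 0.003281
DIC = [CO2*]/α₀ = 1.465×10^-5 / 0.003281 = 4.466 mmol/kg
CA = (α₁ + 2α₂)·DIC = (0.8433 + 2×0.1534) × 4.466 = 5.14 mmol/kg

CA = 5.14 mmol/kg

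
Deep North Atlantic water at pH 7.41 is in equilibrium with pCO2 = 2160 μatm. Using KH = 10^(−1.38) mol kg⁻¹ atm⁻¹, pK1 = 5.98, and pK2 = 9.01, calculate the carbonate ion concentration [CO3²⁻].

[CO2*] = KH · pCO2 = 10^(−1.38) × 2160×10^-6 = 9.004×10^-5 mol/kg
α₀ = 1/(1 + K1/[H⁺] + K1K2/[H⁺]²) = 1/(1 + 10^+1.43 + 10^-0.17) = 0.03498
DIC = [CO2*]/α₀ = 9.004×10^-5 / 0.03498 = 2.574 mmol/kg
[CO3²⁻] = α₂·DIC; α₂ = 0.02365, so [CO3²⁻] = 0.02365 × 2.574 = 0.0609 mmol/kg

[CO3²⁻] = 0.0609 mmol/kg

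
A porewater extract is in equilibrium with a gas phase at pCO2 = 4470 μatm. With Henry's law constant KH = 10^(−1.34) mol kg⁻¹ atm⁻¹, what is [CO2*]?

KH = 10^(−1.34) = 4.571×10^-2 mol kg⁻¹ atm⁻¹
[CO2*] = KH · pCO2 = 4.571×10^-2 × 4470×10^-6 atm = 2.04×10^-4 mol/kg

[CO2*] = 204 μmol/kg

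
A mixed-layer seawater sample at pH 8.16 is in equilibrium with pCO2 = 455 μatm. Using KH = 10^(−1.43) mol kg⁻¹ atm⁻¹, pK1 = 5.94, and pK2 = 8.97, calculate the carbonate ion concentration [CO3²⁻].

[CO2*] = KH · pCO2 = 10^(−1.43) × 455×10^-6 = 1.690×10^-5 mol/kg
α₀ = 1/(1 + K1/[H⁺] + K1K2/[H⁺]²) = 1/(1 + 10^+2.22 + 10^+1.41) = 0.005190
DIC = [CO2*]/α₀ = 1.690×10^-5 / 0.005190 = 3.257 mmol/kg
[CO3²⁻] = α₂·DIC; α₂ = 0.1334, so [CO3²⁻] = 0.1334 × 3.257 = 0.435 mmol/kg

[CO3²⁻] = 0.435 mmol/kg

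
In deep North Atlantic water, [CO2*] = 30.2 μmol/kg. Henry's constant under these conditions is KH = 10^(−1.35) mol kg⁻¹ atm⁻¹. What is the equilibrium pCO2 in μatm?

KH = 10^(−1.35) = 4.467×10^-2 mol kg⁻¹ atm⁻¹
pCO2 = [CO2*]/KH = 30.2×10^-6 / 4.467×10^-2 = 6.76×10^-4 atm = 676 μatm

pCO2 = 676 μatm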